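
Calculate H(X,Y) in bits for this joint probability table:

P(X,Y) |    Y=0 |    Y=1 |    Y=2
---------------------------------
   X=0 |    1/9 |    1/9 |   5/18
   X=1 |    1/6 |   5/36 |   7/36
2.5035 bits

Joint entropy is H(X,Y) = -Σ_{x,y} p(x,y) log p(x,y).

Summing over all non-zero entries:
H(X,Y) = -[1/9·log_2(1/9) + 1/9·log_2(1/9) + 5/18·log_2(5/18) + 1/6·log_2(1/6) + 5/36·log_2(5/36) + 7/36·log_2(7/36)]
H(X,Y) = 2.5035 bits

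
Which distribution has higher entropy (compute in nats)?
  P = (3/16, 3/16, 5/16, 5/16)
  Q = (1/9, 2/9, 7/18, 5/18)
P

Computing entropies in nats:
H(P) = 1.3547
H(Q) = 1.3015

Distribution P has higher entropy.

Intuition: The distribution closer to uniform (more spread out) has higher entropy.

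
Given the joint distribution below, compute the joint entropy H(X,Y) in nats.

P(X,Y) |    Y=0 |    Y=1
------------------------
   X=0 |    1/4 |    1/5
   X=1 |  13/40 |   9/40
1.3694 nats

Joint entropy is H(X,Y) = -Σ_{x,y} p(x,y) log p(x,y).

Summing over all non-zero entries:
H(X,Y) = -[1/4·log_e(1/4) + 1/5·log_e(1/5) + 13/40·log_e(13/40) + 9/40·log_e(9/40)]
H(X,Y) = 1.3694 nats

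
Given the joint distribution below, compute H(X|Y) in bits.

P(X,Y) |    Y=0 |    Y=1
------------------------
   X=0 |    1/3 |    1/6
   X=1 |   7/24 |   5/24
0.9946 bits

Using the chain rule: H(X|Y) = H(X,Y) - H(Y)

First, compute H(X,Y) = 1.9491 bits

Marginal P(Y) = (5/8, 3/8)
H(Y) = 0.9544 bits

H(X|Y) = H(X,Y) - H(Y) = 1.9491 - 0.9544 = 0.9946 bits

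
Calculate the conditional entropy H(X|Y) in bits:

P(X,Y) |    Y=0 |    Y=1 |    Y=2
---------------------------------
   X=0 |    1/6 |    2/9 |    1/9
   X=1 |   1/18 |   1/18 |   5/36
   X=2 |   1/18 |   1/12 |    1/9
1.4321 bits

Using the chain rule: H(X|Y) = H(X,Y) - H(Y)

First, compute H(X,Y) = 3.0067 bits

Marginal P(Y) = (5/18, 13/36, 13/36)
H(Y) = 1.5746 bits

H(X|Y) = H(X,Y) - H(Y) = 3.0067 - 1.5746 = 1.4321 bits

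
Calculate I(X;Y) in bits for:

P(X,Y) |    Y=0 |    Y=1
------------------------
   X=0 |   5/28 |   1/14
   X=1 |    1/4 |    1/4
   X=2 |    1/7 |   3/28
0.0231 bits

Mutual information: I(X;Y) = H(X) + H(Y) - H(X,Y)

Marginals:
P(X) = (1/4, 1/2, 1/4), H(X) = 1.5000 bits
P(Y) = (4/7, 3/7), H(Y) = 0.9852 bits

Joint entropy: H(X,Y) = 2.4621 bits

I(X;Y) = 1.5000 + 0.9852 - 2.4621 = 0.0231 bits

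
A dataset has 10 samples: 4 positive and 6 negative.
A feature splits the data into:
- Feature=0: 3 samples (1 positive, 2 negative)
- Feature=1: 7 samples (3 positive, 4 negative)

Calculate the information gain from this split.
0.0058 bits

Information Gain = H(Y) - H(Y|Feature)

Before split:
P(positive) = 4/10 = 0.4000
H(Y) = 0.9710 bits

After split:
Feature=0: H = 0.9183 bits (weight = 3/10)
Feature=1: H = 0.9852 bits (weight = 7/10)
H(Y|Feature) = (3/10)×0.9183 + (7/10)×0.9852 = 0.9651 bits

Information Gain = 0.9710 - 0.9651 = 0.0058 bits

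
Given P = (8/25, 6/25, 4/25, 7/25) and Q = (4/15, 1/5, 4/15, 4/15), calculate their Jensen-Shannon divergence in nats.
0.0089 nats

Jensen-Shannon divergence is:
JSD(P||Q) = 0.5 × D_KL(P||M) + 0.5 × D_KL(Q||M)
where M = 0.5 × (P + Q) is the mixture distribution.

M = 0.5 × (8/25, 6/25, 4/25, 7/25) + 0.5 × (4/15, 1/5, 4/15, 4/15) = (0.293333, 0.22, 0.213333, 0.273333)

D_KL(P||M) = 0.0094 nats
D_KL(Q||M) = 0.0084 nats

JSD(P||Q) = 0.5 × 0.0094 + 0.5 × 0.0084 = 0.0089 nats

Unlike KL divergence, JSD is symmetric and bounded: 0 ≤ JSD ≤ log(2).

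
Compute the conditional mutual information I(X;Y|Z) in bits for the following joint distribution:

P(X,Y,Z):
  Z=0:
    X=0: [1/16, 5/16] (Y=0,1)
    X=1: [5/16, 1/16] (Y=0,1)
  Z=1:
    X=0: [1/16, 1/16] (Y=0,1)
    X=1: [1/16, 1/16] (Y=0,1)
0.2625 bits

Conditional mutual information: I(X;Y|Z) = H(X|Z) + H(Y|Z) - H(X,Y|Z)

H(Z) = 0.8113
H(X,Z) = 1.8113 → H(X|Z) = 1.0000
H(Y,Z) = 1.8113 → H(Y|Z) = 1.0000
H(X,Y,Z) = 2.5488 → H(X,Y|Z) = 1.7375

I(X;Y|Z) = 1.0000 + 1.0000 - 1.7375 = 0.2625 bits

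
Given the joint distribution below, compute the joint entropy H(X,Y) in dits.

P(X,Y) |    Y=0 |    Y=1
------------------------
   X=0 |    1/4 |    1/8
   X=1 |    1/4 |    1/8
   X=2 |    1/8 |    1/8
0.7526 dits

Joint entropy is H(X,Y) = -Σ_{x,y} p(x,y) log p(x,y).

Summing over all non-zero entries:
H(X,Y) = -[1/4·log_10(1/4) + 1/8·log_10(1/8) + 1/4·log_10(1/4) + 1/8·log_10(1/8) + 1/8·log_10(1/8) + 1/8·log_10(1/8)]
H(X,Y) = 0.7526 dits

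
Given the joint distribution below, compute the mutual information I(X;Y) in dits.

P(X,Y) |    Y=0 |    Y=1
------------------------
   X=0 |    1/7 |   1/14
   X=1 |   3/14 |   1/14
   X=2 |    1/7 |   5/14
0.0421 dits

Mutual information: I(X;Y) = H(X) + H(Y) - H(X,Y)

Marginals:
P(X) = (3/14, 2/7, 1/2), H(X) = 0.4493 dits
P(Y) = (1/2, 1/2), H(Y) = 0.3010 dits

Joint entropy: H(X,Y) = 0.7082 dits

I(X;Y) = 0.4493 + 0.3010 - 0.7082 = 0.0421 dits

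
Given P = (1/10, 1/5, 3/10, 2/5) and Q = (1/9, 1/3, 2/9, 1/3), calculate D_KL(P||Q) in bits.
0.0725 bits

KL divergence: D_KL(P||Q) = Σ p(x) log(p(x)/q(x))

Computing term by term:
  x=0: 1/10 × log_2[(1/10)/(1/9)] = 1/10 × -0.1520 = -0.0152
  x=1: 1/5 × log_2[(1/5)/(1/3)] = 1/5 × -0.7370 = -0.1474
  x=2: 3/10 × log_2[(3/10)/(2/9)] = 3/10 × 0.4330 = 0.1299
  x=3: 2/5 × log_2[(2/5)/(1/3)] = 2/5 × 0.2630 = 0.1052

D_KL(P||Q) = 0.0725 bits

Note: KL divergence is always non-negative and equals 0 iff P = Q.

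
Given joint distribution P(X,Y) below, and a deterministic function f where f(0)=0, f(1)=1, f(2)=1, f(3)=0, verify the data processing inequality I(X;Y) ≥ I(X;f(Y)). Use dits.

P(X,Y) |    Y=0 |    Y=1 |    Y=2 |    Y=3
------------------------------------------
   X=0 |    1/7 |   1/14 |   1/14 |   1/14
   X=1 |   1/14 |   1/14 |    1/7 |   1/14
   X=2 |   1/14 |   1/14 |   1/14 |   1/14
I(X;Y) = 0.0123, I(X;f(Y)) = 0.0062, inequality holds: 0.0123 ≥ 0.0062

Data Processing Inequality: For any Markov chain X → Y → Z, we have I(X;Y) ≥ I(X;Z).

Here Z = f(Y) is a deterministic function of Y, forming X → Y → Z.

Original I(X;Y) = 0.0123 dits

After applying f:
P(X,Z) where Z=f(Y):
- P(X,Z=0) = P(X,Y=0) + P(X,Y=3)
- P(X,Z=1) = P(X,Y=1) + P(X,Y=2)

I(X;Z) = I(X;f(Y)) = 0.0062 dits

Verification: 0.0123 ≥ 0.0062 ✓

Information cannot be created by processing; the function f can only lose information about X.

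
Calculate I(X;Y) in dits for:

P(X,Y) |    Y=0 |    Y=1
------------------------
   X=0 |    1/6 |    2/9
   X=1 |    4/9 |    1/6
0.0194 dits

Mutual information: I(X;Y) = H(X) + H(Y) - H(X,Y)

Marginals:
P(X) = (7/18, 11/18), H(X) = 0.2902 dits
P(Y) = (11/18, 7/18), H(Y) = 0.2902 dits

Joint entropy: H(X,Y) = 0.5611 dits

I(X;Y) = 0.2902 + 0.2902 - 0.5611 = 0.0194 dits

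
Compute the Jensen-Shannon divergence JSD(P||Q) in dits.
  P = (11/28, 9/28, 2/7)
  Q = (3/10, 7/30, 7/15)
0.0077 dits

Jensen-Shannon divergence is:
JSD(P||Q) = 0.5 × D_KL(P||M) + 0.5 × D_KL(Q||M)
where M = 0.5 × (P + Q) is the mixture distribution.

M = 0.5 × (11/28, 9/28, 2/7) + 0.5 × (3/10, 7/30, 7/15) = (0.346429, 0.277381, 0.37619)

D_KL(P||M) = 0.0079 dits
D_KL(Q||M) = 0.0074 dits

JSD(P||Q) = 0.5 × 0.0079 + 0.5 × 0.0074 = 0.0077 dits

Unlike KL divergence, JSD is symmetric and bounded: 0 ≤ JSD ≤ log(2).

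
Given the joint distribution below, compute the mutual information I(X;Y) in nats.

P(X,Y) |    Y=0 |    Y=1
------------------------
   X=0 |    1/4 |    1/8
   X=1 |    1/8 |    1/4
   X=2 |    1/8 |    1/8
0.0425 nats

Mutual information: I(X;Y) = H(X) + H(Y) - H(X,Y)

Marginals:
P(X) = (3/8, 3/8, 1/4), H(X) = 1.0822 nats
P(Y) = (1/2, 1/2), H(Y) = 0.6931 nats

Joint entropy: H(X,Y) = 1.7329 nats

I(X;Y) = 1.0822 + 0.6931 - 1.7329 = 0.0425 nats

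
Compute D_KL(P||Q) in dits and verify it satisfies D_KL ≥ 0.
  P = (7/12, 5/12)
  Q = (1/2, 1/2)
0.0061 dits

KL divergence satisfies the Gibbs inequality: D_KL(P||Q) ≥ 0 for all distributions P, Q.

D_KL(P||Q) = Σ p(x) log(p(x)/q(x))
Term by term:
  x=0: 7/12 × log_10[(7/12)/(1/2)] = 0.0391
  x=1: 5/12 × log_10[(5/12)/(1/2)] = -0.0330
D_KL(P||Q) = 0.0061 dits

D_KL(P||Q) = 0.0061 ≥ 0 ✓

This non-negativity is a fundamental property: relative entropy cannot be negative because it measures how different Q is from P.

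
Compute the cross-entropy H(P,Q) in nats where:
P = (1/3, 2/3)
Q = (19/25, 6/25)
1.0429 nats

Cross-entropy: H(P,Q) = -Σ p(x) log q(x)

Alternatively: H(P,Q) = H(P) + D_KL(P||Q)
H(P) = 0.6365 nats
D_KL(P||Q) = 0.4064 nats

H(P,Q) = 0.6365 + 0.4064 = 1.0429 nats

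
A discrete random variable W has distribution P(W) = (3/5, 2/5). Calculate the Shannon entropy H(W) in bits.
0.9710 bits

Shannon entropy is H(X) = -Σ p(x) log p(x).

For P = (3/5, 2/5):
H = -3/5 × log_2(3/5) -2/5 × log_2(2/5)
H = 0.9710 bits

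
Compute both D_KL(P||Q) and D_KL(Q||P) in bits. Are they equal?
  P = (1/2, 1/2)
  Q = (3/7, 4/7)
D_KL(P||Q) = 0.0149, D_KL(Q||P) = 0.0148

KL divergence is not symmetric: D_KL(P||Q) ≠ D_KL(Q||P) in general.

D_KL(P||Q) = 0.0149 bits
D_KL(Q||P) = 0.0148 bits

No, they are not equal!

This asymmetry is why KL divergence is not a true distance metric.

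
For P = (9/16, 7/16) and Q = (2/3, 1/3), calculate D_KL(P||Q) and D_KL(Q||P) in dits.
D_KL(P||Q) = 0.0102, D_KL(Q||P) = 0.0098

KL divergence is not symmetric: D_KL(P||Q) ≠ D_KL(Q||P) in general.

D_KL(P||Q) = 0.0102 dits
D_KL(Q||P) = 0.0098 dits

No, they are not equal!

This asymmetry is why KL divergence is not a true distance metric.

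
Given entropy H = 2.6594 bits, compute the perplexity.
6.3177

Perplexity is 2^H (or exp(H) for natural log).

H = 2.6594 bits
Perplexity = 2^2.6594 = 6.3177

Interpretation: The model's uncertainty is equivalent to choosing uniformly among 6.3 options.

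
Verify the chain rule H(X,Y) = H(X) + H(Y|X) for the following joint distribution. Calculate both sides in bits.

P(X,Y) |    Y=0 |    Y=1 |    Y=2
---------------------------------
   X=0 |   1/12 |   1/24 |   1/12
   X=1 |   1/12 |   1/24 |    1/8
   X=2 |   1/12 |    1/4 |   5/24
H(X,Y) = 2.9235, H(X) = 1.4506, H(Y|X) = 1.4730 (all in bits)

Chain rule: H(X,Y) = H(X) + H(Y|X)

Left side — joint entropy directly:
H(X,Y) = -Σ p(x,y) log p(x,y) = 2.9235 bits

Right side — compute H(Y|X) from the conditional distributions:
P(X) = (5/24, 1/4, 13/24), so H(X) = 1.4506 bits
H(Y|X) = Σ_x P(X=x) · H(Y|X=x):
  P(Y|X=0) = (2/5, 1/5, 2/5), H(Y|X=0) = 1.5219, weight P(X=0) = 5/24
  P(Y|X=1) = (1/3, 1/6, 1/2), H(Y|X=1) = 1.4591, weight P(X=1) = 1/4
  P(Y|X=2) = (2/13, 6/13, 5/13), H(Y|X=2) = 1.4605, weight P(X=2) = 13/24
H(Y|X) = 1.4730 bits

H(X) + H(Y|X) = 1.4506 + 1.4730 = 2.9235 bits

Both sides equal 2.9235 bits. ✓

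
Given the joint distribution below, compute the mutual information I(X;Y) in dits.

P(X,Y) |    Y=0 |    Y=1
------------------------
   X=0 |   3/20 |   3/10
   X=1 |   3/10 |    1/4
0.0099 dits

Mutual information: I(X;Y) = H(X) + H(Y) - H(X,Y)

Marginals:
P(X) = (9/20, 11/20), H(X) = 0.2989 dits
P(Y) = (9/20, 11/20), H(Y) = 0.2989 dits

Joint entropy: H(X,Y) = 0.5878 dits

I(X;Y) = 0.2989 + 0.2989 - 0.5878 = 0.0099 dits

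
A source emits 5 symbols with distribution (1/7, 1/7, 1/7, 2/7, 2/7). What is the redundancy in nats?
0.0596 nats

Redundancy measures how far a source is from maximum entropy:
R = H_max - H(X)

Maximum entropy for 5 symbols: H_max = log_e(5) = 1.6094 nats
Actual entropy: H(X) = 1.5498 nats
Redundancy: R = 1.6094 - 1.5498 = 0.0596 nats

This redundancy represents potential for compression: the source could be compressed by 0.0596 nats per symbol.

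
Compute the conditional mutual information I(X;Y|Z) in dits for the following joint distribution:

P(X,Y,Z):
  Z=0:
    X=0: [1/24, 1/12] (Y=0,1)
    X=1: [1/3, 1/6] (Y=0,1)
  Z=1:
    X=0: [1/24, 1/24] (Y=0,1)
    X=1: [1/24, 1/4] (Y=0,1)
0.0191 dits

Conditional mutual information: I(X;Y|Z) = H(X|Z) + H(Y|Z) - H(X,Y|Z)

H(Z) = 0.2873
H(X,Z) = 0.5094 → H(X|Z) = 0.2221
H(Y,Z) = 0.5563 → H(Y|Z) = 0.2689
H(X,Y,Z) = 0.7592 → H(X,Y|Z) = 0.4719

I(X;Y|Z) = 0.2221 + 0.2689 - 0.4719 = 0.0191 dits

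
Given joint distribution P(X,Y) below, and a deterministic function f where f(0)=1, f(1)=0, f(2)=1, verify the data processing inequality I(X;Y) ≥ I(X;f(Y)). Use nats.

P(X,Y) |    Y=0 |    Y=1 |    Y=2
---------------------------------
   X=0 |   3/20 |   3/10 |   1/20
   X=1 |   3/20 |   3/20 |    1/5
I(X;Y) = 0.0737, I(X;f(Y)) = 0.0462, inequality holds: 0.0737 ≥ 0.0462

Data Processing Inequality: For any Markov chain X → Y → Z, we have I(X;Y) ≥ I(X;Z).

Here Z = f(Y) is a deterministic function of Y, forming X → Y → Z.

Original I(X;Y) = 0.0737 nats

After applying f:
P(X,Z) where Z=f(Y):
- P(X,Z=0) = P(X,Y=1)
- P(X,Z=1) = P(X,Y=0) + P(X,Y=2)

I(X;Z) = I(X;f(Y)) = 0.0462 nats

Verification: 0.0737 ≥ 0.0462 ✓

Information cannot be created by processing; the function f can only lose information about X.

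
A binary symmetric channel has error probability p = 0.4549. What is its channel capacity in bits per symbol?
0.0059 bits

For a binary symmetric channel (BSC) with error probability p:
Capacity C = 1 - H(p) bits per symbol

where H(p) = -p log₂(p) - (1-p) log₂(1-p) is the binary entropy function.

H(0.4549) = 0.9941 bits
C = 1 - 0.9941 = 0.0059 bits per symbol

This means we can reliably transmit up to 0.0059 bits of information per channel use.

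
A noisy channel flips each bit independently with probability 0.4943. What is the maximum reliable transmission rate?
0.0001 bits

For a binary symmetric channel (BSC) with error probability p:
Capacity C = 1 - H(p) bits per symbol

where H(p) = -p log₂(p) - (1-p) log₂(1-p) is the binary entropy function.

H(0.4943) = 0.9999 bits
C = 1 - 0.9999 = 0.0001 bits per symbol

This means we can reliably transmit up to 0.0001 bits of information per channel use.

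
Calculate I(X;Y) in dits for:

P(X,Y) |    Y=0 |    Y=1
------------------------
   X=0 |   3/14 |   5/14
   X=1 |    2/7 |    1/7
0.0184 dits

Mutual information: I(X;Y) = H(X) + H(Y) - H(X,Y)

Marginals:
P(X) = (4/7, 3/7), H(X) = 0.2966 dits
P(Y) = (1/2, 1/2), H(Y) = 0.3010 dits

Joint entropy: H(X,Y) = 0.5792 dits

I(X;Y) = 0.2966 + 0.3010 - 0.5792 = 0.0184 dits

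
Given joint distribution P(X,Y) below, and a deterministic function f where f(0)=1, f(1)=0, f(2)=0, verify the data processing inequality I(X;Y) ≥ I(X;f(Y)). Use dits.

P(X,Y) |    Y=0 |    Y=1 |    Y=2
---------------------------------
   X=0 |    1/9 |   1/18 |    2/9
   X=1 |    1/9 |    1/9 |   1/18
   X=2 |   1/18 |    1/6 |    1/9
I(X;Y) = 0.0380, I(X;f(Y)) = 0.0091, inequality holds: 0.0380 ≥ 0.0091

Data Processing Inequality: For any Markov chain X → Y → Z, we have I(X;Y) ≥ I(X;Z).

Here Z = f(Y) is a deterministic function of Y, forming X → Y → Z.

Original I(X;Y) = 0.0380 dits

After applying f:
P(X,Z) where Z=f(Y):
- P(X,Z=0) = P(X,Y=1) + P(X,Y=2)
- P(X,Z=1) = P(X,Y=0)

I(X;Z) = I(X;f(Y)) = 0.0091 dits

Verification: 0.0380 ≥ 0.0091 ✓

Information cannot be created by processing; the function f can only lose information about X.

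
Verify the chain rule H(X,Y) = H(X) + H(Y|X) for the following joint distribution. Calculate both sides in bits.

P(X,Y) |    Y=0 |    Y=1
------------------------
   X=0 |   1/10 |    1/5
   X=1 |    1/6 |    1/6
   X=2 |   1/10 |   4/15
H(X,Y) = 2.4989, H(X) = 1.5801, H(Y|X) = 0.9188 (all in bits)

Chain rule: H(X,Y) = H(X) + H(Y|X)

Left side — joint entropy directly:
H(X,Y) = -Σ p(x,y) log p(x,y) = 2.4989 bits

Right side — compute H(Y|X) from the conditional distributions:
P(X) = (3/10, 1/3, 11/30), so H(X) = 1.5801 bits
H(Y|X) = Σ_x P(X=x) · H(Y|X=x):
  P(Y|X=0) = (1/3, 2/3), H(Y|X=0) = 0.9183, weight P(X=0) = 3/10
  P(Y|X=1) = (1/2, 1/2), H(Y|X=1) = 1.0000, weight P(X=1) = 1/3
  P(Y|X=2) = (3/11, 8/11), H(Y|X=2) = 0.8454, weight P(X=2) = 11/30
H(Y|X) = 0.9188 bits

H(X) + H(Y|X) = 1.5801 + 0.9188 = 2.4989 bits

Both sides equal 2.4989 bits. ✓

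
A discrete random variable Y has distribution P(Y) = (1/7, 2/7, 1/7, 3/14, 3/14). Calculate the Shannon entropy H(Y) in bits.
2.2709 bits

Shannon entropy is H(X) = -Σ p(x) log p(x).

For P = (1/7, 2/7, 1/7, 3/14, 3/14):
H = -1/7 × log_2(1/7) -2/7 × log_2(2/7) -1/7 × log_2(1/7) -3/14 × log_2(3/14) -3/14 × log_2(3/14)
H = 2.2709 bits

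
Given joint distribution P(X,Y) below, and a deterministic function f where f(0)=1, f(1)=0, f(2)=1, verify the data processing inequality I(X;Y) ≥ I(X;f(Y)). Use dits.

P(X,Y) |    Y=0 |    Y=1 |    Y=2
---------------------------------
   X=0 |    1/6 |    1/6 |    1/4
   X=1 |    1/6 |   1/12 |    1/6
I(X;Y) = 0.0037, I(X;f(Y)) = 0.0021, inequality holds: 0.0037 ≥ 0.0021

Data Processing Inequality: For any Markov chain X → Y → Z, we have I(X;Y) ≥ I(X;Z).

Here Z = f(Y) is a deterministic function of Y, forming X → Y → Z.

Original I(X;Y) = 0.0037 dits

After applying f:
P(X,Z) where Z=f(Y):
- P(X,Z=0) = P(X,Y=1)
- P(X,Z=1) = P(X,Y=0) + P(X,Y=2)

I(X;Z) = I(X;f(Y)) = 0.0021 dits

Verification: 0.0037 ≥ 0.0021 ✓

Information cannot be created by processing; the function f can only lose information about X.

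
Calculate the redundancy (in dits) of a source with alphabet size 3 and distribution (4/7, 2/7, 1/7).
0.0621 dits

Redundancy measures how far a source is from maximum entropy:
R = H_max - H(X)

Maximum entropy for 3 symbols: H_max = log_10(3) = 0.4771 dits
Actual entropy: H(X) = 0.4151 dits
Redundancy: R = 0.4771 - 0.4151 = 0.0621 dits

This redundancy represents potential for compression: the source could be compressed by 0.0621 dits per symbol.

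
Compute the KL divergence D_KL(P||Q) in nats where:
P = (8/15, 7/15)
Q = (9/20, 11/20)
0.0139 nats

KL divergence: D_KL(P||Q) = Σ p(x) log(p(x)/q(x))

Computing term by term:
  x=0: 8/15 × log_e[(8/15)/(9/20)] = 8/15 × 0.1699 = 0.0906
  x=1: 7/15 × log_e[(7/15)/(11/20)] = 7/15 × -0.1643 = -0.0767

D_KL(P||Q) = 0.0139 nats

Note: KL divergence is always non-negative and equals 0 iff P = Q.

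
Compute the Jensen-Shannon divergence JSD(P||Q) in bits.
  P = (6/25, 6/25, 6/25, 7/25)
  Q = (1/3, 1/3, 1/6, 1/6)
0.0263 bits

Jensen-Shannon divergence is:
JSD(P||Q) = 0.5 × D_KL(P||M) + 0.5 × D_KL(Q||M)
where M = 0.5 × (P + Q) is the mixture distribution.

M = 0.5 × (6/25, 6/25, 6/25, 7/25) + 0.5 × (1/3, 1/3, 1/6, 1/6) = (0.286667, 0.286667, 0.203333, 0.223333)

D_KL(P||M) = 0.0257 bits
D_KL(Q||M) = 0.0269 bits

JSD(P||Q) = 0.5 × 0.0257 + 0.5 × 0.0269 = 0.0263 bits

Unlike KL divergence, JSD is symmetric and bounded: 0 ≤ JSD ≤ log(2).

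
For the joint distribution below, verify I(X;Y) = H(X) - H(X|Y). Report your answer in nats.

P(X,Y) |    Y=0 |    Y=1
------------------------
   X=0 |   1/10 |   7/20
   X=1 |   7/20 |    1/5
I(X;Y) = 0.0893 nats

Mutual information has multiple equivalent forms:
- I(X;Y) = H(X) - H(X|Y)
- I(X;Y) = H(Y) - H(Y|X)
- I(X;Y) = H(X) + H(Y) - H(X,Y)

Computing all quantities:
H(X) = 0.6881, H(Y) = 0.6881, H(X,Y) = 1.2870
H(X|Y) = 0.5989, H(Y|X) = 0.5989

Verification:
H(X) - H(X|Y) = 0.6881 - 0.5989 = 0.0893
H(Y) - H(Y|X) = 0.6881 - 0.5989 = 0.0893
H(X) + H(Y) - H(X,Y) = 0.6881 + 0.6881 - 1.2870 = 0.0893

All forms give I(X;Y) = 0.0893 nats. ✓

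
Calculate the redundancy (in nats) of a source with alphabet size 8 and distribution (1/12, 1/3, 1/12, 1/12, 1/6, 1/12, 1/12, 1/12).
0.1722 nats

Redundancy measures how far a source is from maximum entropy:
R = H_max - H(X)

Maximum entropy for 8 symbols: H_max = log_e(8) = 2.0794 nats
Actual entropy: H(X) = 1.9073 nats
Redundancy: R = 2.0794 - 1.9073 = 0.1722 nats

This redundancy represents potential for compression: the source could be compressed by 0.1722 nats per symbol.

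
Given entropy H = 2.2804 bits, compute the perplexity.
4.8581

Perplexity is 2^H (or exp(H) for natural log).

H = 2.2804 bits
Perplexity = 2^2.2804 = 4.8581

Interpretation: The model's uncertainty is equivalent to choosing uniformly among 4.9 options.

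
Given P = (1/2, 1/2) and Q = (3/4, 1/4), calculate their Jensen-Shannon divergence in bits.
0.0488 bits

Jensen-Shannon divergence is:
JSD(P||Q) = 0.5 × D_KL(P||M) + 0.5 × D_KL(Q||M)
where M = 0.5 × (P + Q) is the mixture distribution.

M = 0.5 × (1/2, 1/2) + 0.5 × (3/4, 1/4) = (5/8, 3/8)

D_KL(P||M) = 0.0466 bits
D_KL(Q||M) = 0.0510 bits

JSD(P||Q) = 0.5 × 0.0466 + 0.5 × 0.0510 = 0.0488 bits

Unlike KL divergence, JSD is symmetric and bounded: 0 ≤ JSD ≤ log(2).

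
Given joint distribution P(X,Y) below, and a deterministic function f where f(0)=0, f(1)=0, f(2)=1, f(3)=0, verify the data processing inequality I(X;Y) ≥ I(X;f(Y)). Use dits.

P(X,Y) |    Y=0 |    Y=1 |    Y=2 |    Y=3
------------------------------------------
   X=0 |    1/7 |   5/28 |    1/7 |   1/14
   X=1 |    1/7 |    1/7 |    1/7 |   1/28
I(X;Y) = 0.0024, I(X;f(Y)) = 0.0004, inequality holds: 0.0024 ≥ 0.0004

Data Processing Inequality: For any Markov chain X → Y → Z, we have I(X;Y) ≥ I(X;Z).

Here Z = f(Y) is a deterministic function of Y, forming X → Y → Z.

Original I(X;Y) = 0.0024 dits

After applying f:
P(X,Z) where Z=f(Y):
- P(X,Z=0) = P(X,Y=0) + P(X,Y=1) + P(X,Y=3)
- P(X,Z=1) = P(X,Y=2)

I(X;Z) = I(X;f(Y)) = 0.0004 dits

Verification: 0.0024 ≥ 0.0004 ✓

Information cannot be created by processing; the function f can only lose information about X.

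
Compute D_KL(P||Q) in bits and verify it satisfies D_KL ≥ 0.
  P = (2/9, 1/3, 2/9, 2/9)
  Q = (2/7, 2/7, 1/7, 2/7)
0.0546 bits

KL divergence satisfies the Gibbs inequality: D_KL(P||Q) ≥ 0 for all distributions P, Q.

D_KL(P||Q) = Σ p(x) log(p(x)/q(x))
Term by term:
  x=0: 2/9 × log_2[(2/9)/(2/7)] = -0.0806
  x=1: 1/3 × log_2[(1/3)/(2/7)] = 0.0741
  x=2: 2/9 × log_2[(2/9)/(1/7)] = 0.1417
  x=3: 2/9 × log_2[(2/9)/(2/7)] = -0.0806
D_KL(P||Q) = 0.0546 bits

D_KL(P||Q) = 0.0546 ≥ 0 ✓

This non-negativity is a fundamental property: relative entropy cannot be negative because it measures how different Q is from P.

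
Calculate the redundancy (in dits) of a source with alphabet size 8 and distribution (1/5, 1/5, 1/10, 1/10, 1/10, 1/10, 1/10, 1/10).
0.0235 dits

Redundancy measures how far a source is from maximum entropy:
R = H_max - H(X)

Maximum entropy for 8 symbols: H_max = log_10(8) = 0.9031 dits
Actual entropy: H(X) = 0.8796 dits
Redundancy: R = 0.9031 - 0.8796 = 0.0235 dits

This redundancy represents potential for compression: the source could be compressed by 0.0235 dits per symbol.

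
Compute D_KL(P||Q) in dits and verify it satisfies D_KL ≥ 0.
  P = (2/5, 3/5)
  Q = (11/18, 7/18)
0.0394 dits

KL divergence satisfies the Gibbs inequality: D_KL(P||Q) ≥ 0 for all distributions P, Q.

D_KL(P||Q) = Σ p(x) log(p(x)/q(x))
Term by term:
  x=0: 2/5 × log_10[(2/5)/(11/18)] = -0.0736
  x=1: 3/5 × log_10[(3/5)/(7/18)] = 0.1130
D_KL(P||Q) = 0.0394 dits

D_KL(P||Q) = 0.0394 ≥ 0 ✓

This non-negativity is a fundamental property: relative entropy cannot be negative because it measures how different Q is from P.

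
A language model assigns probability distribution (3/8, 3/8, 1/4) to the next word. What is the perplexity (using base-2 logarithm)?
2.9512

Perplexity is 2^H (or exp(H) for natural log).

First, H = -Σ p log p = 1.5613 bits
Perplexity = 2^1.5613 = 2.9512

Interpretation: The model's uncertainty is equivalent to choosing uniformly among 3.0 options.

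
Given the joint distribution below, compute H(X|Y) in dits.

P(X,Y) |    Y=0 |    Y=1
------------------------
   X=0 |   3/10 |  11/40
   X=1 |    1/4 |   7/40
0.2952 dits

Using the chain rule: H(X|Y) = H(X,Y) - H(Y)

First, compute H(X,Y) = 0.5940 dits

Marginal P(Y) = (11/20, 9/20)
H(Y) = 0.2989 dits

H(X|Y) = H(X,Y) - H(Y) = 0.5940 - 0.2989 = 0.2952 dits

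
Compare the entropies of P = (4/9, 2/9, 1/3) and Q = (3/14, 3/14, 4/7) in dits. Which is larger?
P

Computing entropies in dits:
H(P) = 0.4607
H(Q) = 0.4256

Distribution P has higher entropy.

Intuition: The distribution closer to uniform (more spread out) has higher entropy.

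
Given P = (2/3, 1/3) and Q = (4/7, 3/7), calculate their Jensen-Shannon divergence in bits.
0.0069 bits

Jensen-Shannon divergence is:
JSD(P||Q) = 0.5 × D_KL(P||M) + 0.5 × D_KL(Q||M)
where M = 0.5 × (P + Q) is the mixture distribution.

M = 0.5 × (2/3, 1/3) + 0.5 × (4/7, 3/7) = (13/21, 8/21)

D_KL(P||M) = 0.0071 bits
D_KL(Q||M) = 0.0068 bits

JSD(P||Q) = 0.5 × 0.0071 + 0.5 × 0.0068 = 0.0069 bits

Unlike KL divergence, JSD is symmetric and bounded: 0 ≤ JSD ≤ log(2).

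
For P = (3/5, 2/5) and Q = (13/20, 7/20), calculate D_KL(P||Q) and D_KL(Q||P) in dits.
D_KL(P||Q) = 0.0023, D_KL(Q||P) = 0.0023

KL divergence is not symmetric: D_KL(P||Q) ≠ D_KL(Q||P) in general.

D_KL(P||Q) = 0.0023 dits
D_KL(Q||P) = 0.0023 dits

In this case they happen to be equal (to 4 decimal places).

This asymmetry is why KL divergence is not a true distance metric.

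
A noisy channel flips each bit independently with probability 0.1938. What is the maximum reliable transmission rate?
0.2906 bits

For a binary symmetric channel (BSC) with error probability p:
Capacity C = 1 - H(p) bits per symbol

where H(p) = -p log₂(p) - (1-p) log₂(1-p) is the binary entropy function.

H(0.1938) = 0.7094 bits
C = 1 - 0.7094 = 0.2906 bits per symbol

This means we can reliably transmit up to 0.2906 bits of information per channel use.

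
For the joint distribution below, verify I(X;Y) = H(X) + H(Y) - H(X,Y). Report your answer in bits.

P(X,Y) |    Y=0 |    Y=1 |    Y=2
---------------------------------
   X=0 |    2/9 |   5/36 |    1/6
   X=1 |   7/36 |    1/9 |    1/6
I(X;Y) = 0.0013 bits

Mutual information has multiple equivalent forms:
- I(X;Y) = H(X) - H(X|Y)
- I(X;Y) = H(Y) - H(Y|X)
- I(X;Y) = H(X) + H(Y) - H(X,Y)

Computing all quantities:
H(X) = 0.9978, H(Y) = 1.5546, H(X,Y) = 2.5510
H(X|Y) = 0.9964, H(Y|X) = 1.5532

Verification:
H(X) - H(X|Y) = 0.9978 - 0.9964 = 0.0013
H(Y) - H(Y|X) = 1.5546 - 1.5532 = 0.0013
H(X) + H(Y) - H(X,Y) = 0.9978 + 1.5546 - 2.5510 = 0.0013

All forms give I(X;Y) = 0.0013 bits. ✓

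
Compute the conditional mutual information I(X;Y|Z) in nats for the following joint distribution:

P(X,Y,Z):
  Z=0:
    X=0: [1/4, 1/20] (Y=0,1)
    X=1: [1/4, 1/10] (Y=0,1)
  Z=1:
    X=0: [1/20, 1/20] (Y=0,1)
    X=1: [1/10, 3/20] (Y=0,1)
0.0080 nats

Conditional mutual information: I(X;Y|Z) = H(X|Z) + H(Y|Z) - H(X,Y|Z)

H(Z) = 0.6474
H(X,Z) = 1.3055 → H(X|Z) = 0.6580
H(Y,Z) = 1.2376 → H(Y|Z) = 0.5902
H(X,Y,Z) = 1.8876 → H(X,Y|Z) = 1.2401

I(X;Y|Z) = 0.6580 + 0.5902 - 1.2401 = 0.0080 nats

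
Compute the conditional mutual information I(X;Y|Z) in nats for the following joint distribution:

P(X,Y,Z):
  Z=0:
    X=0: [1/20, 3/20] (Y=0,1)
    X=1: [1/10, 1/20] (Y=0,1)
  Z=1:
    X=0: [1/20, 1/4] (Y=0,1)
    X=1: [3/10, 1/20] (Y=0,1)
0.2010 nats

Conditional mutual information: I(X;Y|Z) = H(X|Z) + H(Y|Z) - H(X,Y|Z)

H(Z) = 0.6474
H(X,Z) = 1.3351 → H(X|Z) = 0.6876
H(Y,Z) = 1.3351 → H(Y|Z) = 0.6876
H(X,Y,Z) = 1.8217 → H(X,Y|Z) = 1.1743

I(X;Y|Z) = 0.6876 + 0.6876 - 1.1743 = 0.2010 nats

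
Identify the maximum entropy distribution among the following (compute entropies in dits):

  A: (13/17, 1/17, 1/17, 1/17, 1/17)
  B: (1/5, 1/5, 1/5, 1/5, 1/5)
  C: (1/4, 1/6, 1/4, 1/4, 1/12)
B

For a discrete distribution over n outcomes, entropy is maximized by the uniform distribution.

Computing entropies:
H(A) = 0.3786 dits
H(B) = 0.6990 dits
H(C) = 0.6712 dits

The uniform distribution (where all probabilities equal 1/5) achieves the maximum entropy of log_10(5) = 0.6990 dits.

Distribution B has the highest entropy.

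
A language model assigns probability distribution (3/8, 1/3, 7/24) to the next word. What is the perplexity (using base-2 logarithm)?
2.9844

Perplexity is 2^H (or exp(H) for natural log).

First, H = -Σ p log p = 1.5774 bits
Perplexity = 2^1.5774 = 2.9844

Interpretation: The model's uncertainty is equivalent to choosing uniformly among 3.0 options.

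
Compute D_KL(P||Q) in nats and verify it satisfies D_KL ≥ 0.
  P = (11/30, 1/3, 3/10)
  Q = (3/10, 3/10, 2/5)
0.0224 nats

KL divergence satisfies the Gibbs inequality: D_KL(P||Q) ≥ 0 for all distributions P, Q.

D_KL(P||Q) = Σ p(x) log(p(x)/q(x))
Term by term:
  x=0: 11/30 × log_e[(11/30)/(3/10)] = 0.0736
  x=1: 1/3 × log_e[(1/3)/(3/10)] = 0.0351
  x=2: 3/10 × log_e[(3/10)/(2/5)] = -0.0863
D_KL(P||Q) = 0.0224 nats

D_KL(P||Q) = 0.0224 ≥ 0 ✓

This non-negativity is a fundamental property: relative entropy cannot be negative because it measures how different Q is from P.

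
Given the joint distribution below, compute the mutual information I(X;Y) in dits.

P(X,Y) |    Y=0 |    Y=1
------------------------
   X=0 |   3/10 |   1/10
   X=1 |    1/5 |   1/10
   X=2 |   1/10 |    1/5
0.0287 dits

Mutual information: I(X;Y) = H(X) + H(Y) - H(X,Y)

Marginals:
P(X) = (2/5, 3/10, 3/10), H(X) = 0.4729 dits
P(Y) = (3/5, 2/5), H(Y) = 0.2923 dits

Joint entropy: H(X,Y) = 0.7365 dits

I(X;Y) = 0.4729 + 0.2923 - 0.7365 = 0.0287 dits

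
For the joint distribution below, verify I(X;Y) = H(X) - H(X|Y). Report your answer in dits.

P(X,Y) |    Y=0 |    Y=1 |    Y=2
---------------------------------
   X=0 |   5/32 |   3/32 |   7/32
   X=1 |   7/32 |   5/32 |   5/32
I(X;Y) = 0.0071 dits

Mutual information has multiple equivalent forms:
- I(X;Y) = H(X) - H(X|Y)
- I(X;Y) = H(Y) - H(Y|X)
- I(X;Y) = H(X) + H(Y) - H(X,Y)

Computing all quantities:
H(X) = 0.3002, H(Y) = 0.4700, H(X,Y) = 0.7630
H(X|Y) = 0.2931, H(Y|X) = 0.4629

Verification:
H(X) - H(X|Y) = 0.3002 - 0.2931 = 0.0071
H(Y) - H(Y|X) = 0.4700 - 0.4629 = 0.0071
H(X) + H(Y) - H(X,Y) = 0.3002 + 0.4700 - 0.7630 = 0.0071

All forms give I(X;Y) = 0.0071 dits. ✓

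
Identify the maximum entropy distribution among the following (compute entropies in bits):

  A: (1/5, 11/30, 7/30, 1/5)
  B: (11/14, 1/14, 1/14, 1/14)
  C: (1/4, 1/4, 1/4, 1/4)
C

For a discrete distribution over n outcomes, entropy is maximized by the uniform distribution.

Computing entropies:
H(A) = 1.9494 bits
H(B) = 1.0892 bits
H(C) = 2.0000 bits

The uniform distribution (where all probabilities equal 1/4) achieves the maximum entropy of log_2(4) = 2.0000 bits.

Distribution C has the highest entropy.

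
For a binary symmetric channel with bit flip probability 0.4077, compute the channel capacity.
0.0247 bits

For a binary symmetric channel (BSC) with error probability p:
Capacity C = 1 - H(p) bits per symbol

where H(p) = -p log₂(p) - (1-p) log₂(1-p) is the binary entropy function.

H(0.4077) = 0.9753 bits
C = 1 - 0.9753 = 0.0247 bits per symbol

This means we can reliably transmit up to 0.0247 bits of information per channel use.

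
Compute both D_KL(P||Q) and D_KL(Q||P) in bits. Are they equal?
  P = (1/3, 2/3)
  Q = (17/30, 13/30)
D_KL(P||Q) = 0.1591, D_KL(Q||P) = 0.1645

KL divergence is not symmetric: D_KL(P||Q) ≠ D_KL(Q||P) in general.

D_KL(P||Q) = 0.1591 bits
D_KL(Q||P) = 0.1645 bits

No, they are not equal!

This asymmetry is why KL divergence is not a true distance metric.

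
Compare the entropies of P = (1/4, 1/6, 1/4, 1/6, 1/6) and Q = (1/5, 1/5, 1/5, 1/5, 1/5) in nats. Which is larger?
Q

Computing entropies in nats:
H(P) = 1.5890
H(Q) = 1.6094

Distribution Q has higher entropy.

Intuition: The distribution closer to uniform (more spread out) has higher entropy.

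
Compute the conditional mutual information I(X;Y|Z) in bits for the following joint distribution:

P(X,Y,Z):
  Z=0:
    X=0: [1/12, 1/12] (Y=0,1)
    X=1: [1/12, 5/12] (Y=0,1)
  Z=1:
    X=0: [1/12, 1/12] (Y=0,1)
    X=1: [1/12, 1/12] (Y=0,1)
0.0492 bits

Conditional mutual information: I(X;Y|Z) = H(X|Z) + H(Y|Z) - H(X,Y|Z)

H(Z) = 0.9183
H(X,Z) = 1.7925 → H(X|Z) = 0.8742
H(Y,Z) = 1.7925 → H(Y|Z) = 0.8742
H(X,Y,Z) = 2.6175 → H(X,Y|Z) = 1.6992

I(X;Y|Z) = 0.8742 + 0.8742 - 1.6992 = 0.0492 bits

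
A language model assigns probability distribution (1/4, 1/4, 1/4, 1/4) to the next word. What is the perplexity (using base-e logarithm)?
4.0000

Perplexity is e^H (or exp(H) for natural log).

First, H = -Σ p log p = 1.3863 nats
Perplexity = e^1.3863 = 4.0000

Interpretation: The model's uncertainty is equivalent to choosing uniformly among 4.0 options.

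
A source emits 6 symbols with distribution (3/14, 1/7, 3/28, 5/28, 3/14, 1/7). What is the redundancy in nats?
0.0286 nats

Redundancy measures how far a source is from maximum entropy:
R = H_max - H(X)

Maximum entropy for 6 symbols: H_max = log_e(6) = 1.7918 nats
Actual entropy: H(X) = 1.7631 nats
Redundancy: R = 1.7918 - 1.7631 = 0.0286 nats

This redundancy represents potential for compression: the source could be compressed by 0.0286 nats per symbol.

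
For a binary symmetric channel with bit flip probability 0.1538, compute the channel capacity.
0.3807 bits

For a binary symmetric channel (BSC) with error probability p:
Capacity C = 1 - H(p) bits per symbol

where H(p) = -p log₂(p) - (1-p) log₂(1-p) is the binary entropy function.

H(0.1538) = 0.6193 bits
C = 1 - 0.6193 = 0.3807 bits per symbol

This means we can reliably transmit up to 0.3807 bits of information per channel use.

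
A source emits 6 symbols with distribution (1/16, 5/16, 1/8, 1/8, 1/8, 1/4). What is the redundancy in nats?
0.1286 nats

Redundancy measures how far a source is from maximum entropy:
R = H_max - H(X)

Maximum entropy for 6 symbols: H_max = log_e(6) = 1.7918 nats
Actual entropy: H(X) = 1.6631 nats
Redundancy: R = 1.7918 - 1.6631 = 0.1286 nats

This redundancy represents potential for compression: the source could be compressed by 0.1286 nats per symbol.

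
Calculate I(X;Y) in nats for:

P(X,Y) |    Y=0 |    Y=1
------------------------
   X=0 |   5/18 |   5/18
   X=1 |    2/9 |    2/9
0.0000 nats

Mutual information: I(X;Y) = H(X) + H(Y) - H(X,Y)

Marginals:
P(X) = (5/9, 4/9), H(X) = 0.6870 nats
P(Y) = (1/2, 1/2), H(Y) = 0.6931 nats

Joint entropy: H(X,Y) = 1.3801 nats

I(X;Y) = 0.6870 + 0.6931 - 1.3801 = 0.0000 nats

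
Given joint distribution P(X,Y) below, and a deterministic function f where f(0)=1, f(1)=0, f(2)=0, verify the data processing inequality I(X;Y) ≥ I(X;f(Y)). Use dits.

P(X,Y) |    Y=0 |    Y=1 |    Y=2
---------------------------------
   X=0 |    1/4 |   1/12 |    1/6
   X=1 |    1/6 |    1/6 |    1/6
I(X;Y) = 0.0098, I(X;f(Y)) = 0.0062, inequality holds: 0.0098 ≥ 0.0062

Data Processing Inequality: For any Markov chain X → Y → Z, we have I(X;Y) ≥ I(X;Z).

Here Z = f(Y) is a deterministic function of Y, forming X → Y → Z.

Original I(X;Y) = 0.0098 dits

After applying f:
P(X,Z) where Z=f(Y):
- P(X,Z=0) = P(X,Y=1) + P(X,Y=2)
- P(X,Z=1) = P(X,Y=0)

I(X;Z) = I(X;f(Y)) = 0.0062 dits

Verification: 0.0098 ≥ 0.0062 ✓

Information cannot be created by processing; the function f can only lose information about X.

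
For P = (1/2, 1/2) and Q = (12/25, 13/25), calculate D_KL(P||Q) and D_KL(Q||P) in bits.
D_KL(P||Q) = 0.0012, D_KL(Q||P) = 0.0012

KL divergence is not symmetric: D_KL(P||Q) ≠ D_KL(Q||P) in general.

D_KL(P||Q) = 0.0012 bits
D_KL(Q||P) = 0.0012 bits

In this case they happen to be equal (to 4 decimal places).

This asymmetry is why KL divergence is not a true distance metric.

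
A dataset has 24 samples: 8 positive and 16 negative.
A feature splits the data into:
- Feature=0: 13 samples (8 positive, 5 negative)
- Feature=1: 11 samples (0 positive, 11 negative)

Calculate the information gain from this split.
0.3976 bits

Information Gain = H(Y) - H(Y|Feature)

Before split:
P(positive) = 8/24 = 0.3333
H(Y) = 0.9183 bits

After split:
Feature=0: H = 0.9612 bits (weight = 13/24)
Feature=1: H = 0.0000 bits (weight = 11/24)
H(Y|Feature) = (13/24)×0.9612 + (11/24)×0.0000 = 0.5207 bits

Information Gain = 0.9183 - 0.5207 = 0.3976 bits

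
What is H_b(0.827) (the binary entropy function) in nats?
0.4606 nats

The binary entropy function is:
H(p) = -p log(p) - (1-p) log(1-p)

H(0.827) = -0.827 × log_e(0.827) - 0.173 × log_e(0.173)
H(0.827) = 0.4606 nats

Note: Binary entropy is maximized at p=0.5 (H=1 bit) and minimized at p=0 or p=1 (H=0).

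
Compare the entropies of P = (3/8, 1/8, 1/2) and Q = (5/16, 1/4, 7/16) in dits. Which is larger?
Q

Computing entropies in dits:
H(P) = 0.4231
H(Q) = 0.4654

Distribution Q has higher entropy.

Intuition: The distribution closer to uniform (more spread out) has higher entropy.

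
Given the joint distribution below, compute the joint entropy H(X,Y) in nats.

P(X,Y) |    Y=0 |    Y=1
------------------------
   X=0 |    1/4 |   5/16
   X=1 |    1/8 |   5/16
1.3335 nats

Joint entropy is H(X,Y) = -Σ_{x,y} p(x,y) log p(x,y).

Summing over all non-zero entries:
H(X,Y) = -[1/4·log_e(1/4) + 5/16·log_e(5/16) + 1/8·log_e(1/8) + 5/16·log_e(5/16)]
H(X,Y) = 1.3335 nats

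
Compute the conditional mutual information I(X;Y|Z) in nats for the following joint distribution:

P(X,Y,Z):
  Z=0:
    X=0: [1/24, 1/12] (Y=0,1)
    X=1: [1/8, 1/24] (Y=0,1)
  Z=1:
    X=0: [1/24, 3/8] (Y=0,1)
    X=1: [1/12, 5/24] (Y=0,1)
0.0460 nats

Conditional mutual information: I(X;Y|Z) = H(X|Z) + H(Y|Z) - H(X,Y|Z)

H(Z) = 0.6036
H(X,Z) = 1.2827 → H(X|Z) = 0.6791
H(Y,Z) = 1.1329 → H(Y|Z) = 0.5293
H(X,Y,Z) = 1.7659 → H(X,Y|Z) = 1.1623

I(X;Y|Z) = 0.6791 + 0.5293 - 1.1623 = 0.0460 nats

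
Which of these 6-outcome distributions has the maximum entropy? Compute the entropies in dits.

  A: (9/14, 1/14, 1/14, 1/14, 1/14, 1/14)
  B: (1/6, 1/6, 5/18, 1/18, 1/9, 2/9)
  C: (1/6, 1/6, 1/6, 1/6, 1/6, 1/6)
C

For a discrete distribution over n outcomes, entropy is maximized by the uniform distribution.

Computing entropies:
H(A) = 0.5327 dits
H(B) = 0.7348 dits
H(C) = 0.7782 dits

The uniform distribution (where all probabilities equal 1/6) achieves the maximum entropy of log_10(6) = 0.7782 dits.

Distribution C has the highest entropy.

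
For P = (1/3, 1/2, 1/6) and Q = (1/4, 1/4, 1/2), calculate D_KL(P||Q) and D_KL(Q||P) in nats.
D_KL(P||Q) = 0.2594, D_KL(Q||P) = 0.3041

KL divergence is not symmetric: D_KL(P||Q) ≠ D_KL(Q||P) in general.

D_KL(P||Q) = 0.2594 nats
D_KL(Q||P) = 0.3041 nats

No, they are not equal!

This asymmetry is why KL divergence is not a true distance metric.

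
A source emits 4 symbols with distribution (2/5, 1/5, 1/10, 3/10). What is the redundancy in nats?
0.1064 nats

Redundancy measures how far a source is from maximum entropy:
R = H_max - H(X)

Maximum entropy for 4 symbols: H_max = log_e(4) = 1.3863 nats
Actual entropy: H(X) = 1.2799 nats
Redundancy: R = 1.3863 - 1.2799 = 0.1064 nats

This redundancy represents potential for compression: the source could be compressed by 0.1064 nats per symbol.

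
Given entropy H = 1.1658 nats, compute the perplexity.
3.2085

Perplexity is e^H (or exp(H) for natural log).

H = 1.1658 nats
Perplexity = e^1.1658 = 3.2085

Interpretation: The model's uncertainty is equivalent to choosing uniformly among 3.2 options.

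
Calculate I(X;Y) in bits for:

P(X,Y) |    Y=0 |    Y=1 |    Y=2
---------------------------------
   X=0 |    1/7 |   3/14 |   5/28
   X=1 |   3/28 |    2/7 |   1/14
0.0416 bits

Mutual information: I(X;Y) = H(X) + H(Y) - H(X,Y)

Marginals:
P(X) = (15/28, 13/28), H(X) = 0.9963 bits
P(Y) = (1/4, 1/2, 1/4), H(Y) = 1.5000 bits

Joint entropy: H(X,Y) = 2.4547 bits

I(X;Y) = 0.9963 + 1.5000 - 2.4547 = 0.0416 bits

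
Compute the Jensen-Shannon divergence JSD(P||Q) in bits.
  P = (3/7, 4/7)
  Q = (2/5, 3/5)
0.0006 bits

Jensen-Shannon divergence is:
JSD(P||Q) = 0.5 × D_KL(P||M) + 0.5 × D_KL(Q||M)
where M = 0.5 × (P + Q) is the mixture distribution.

M = 0.5 × (3/7, 4/7) + 0.5 × (2/5, 3/5) = (0.414286, 0.585714)

D_KL(P||M) = 0.0006 bits
D_KL(Q||M) = 0.0006 bits

JSD(P||Q) = 0.5 × 0.0006 + 0.5 × 0.0006 = 0.0006 bits

Unlike KL divergence, JSD is symmetric and bounded: 0 ≤ JSD ≤ log(2).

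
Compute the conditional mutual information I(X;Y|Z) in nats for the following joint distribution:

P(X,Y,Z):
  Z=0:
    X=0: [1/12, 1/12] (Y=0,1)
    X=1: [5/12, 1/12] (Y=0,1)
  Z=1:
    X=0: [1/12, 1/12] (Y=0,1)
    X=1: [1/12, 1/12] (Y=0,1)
0.0341 nats

Conditional mutual information: I(X;Y|Z) = H(X|Z) + H(Y|Z) - H(X,Y|Z)

H(Z) = 0.6365
H(X,Z) = 1.2425 → H(X|Z) = 0.6059
H(Y,Z) = 1.2425 → H(Y|Z) = 0.6059
H(X,Y,Z) = 1.8143 → H(X,Y|Z) = 1.1778

I(X;Y|Z) = 0.6059 + 0.6059 - 1.1778 = 0.0341 nats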